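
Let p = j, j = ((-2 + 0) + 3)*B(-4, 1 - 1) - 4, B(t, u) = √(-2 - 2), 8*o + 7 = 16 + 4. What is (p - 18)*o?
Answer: -143/4 + 13*I/4 ≈ -35.75 + 3.25*I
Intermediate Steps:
o = 13/8 (o = -7/8 + (16 + 4)/8 = -7/8 + (⅛)*20 = -7/8 + 5/2 = 13/8 ≈ 1.6250)
B(t, u) = 2*I (B(t, u) = √(-4) = 2*I)
j = -4 + 2*I (j = ((-2 + 0) + 3)*(2*I) - 4 = (-2 + 3)*(2*I) - 4 = 1*(2*I) - 4 = 2*I - 4 = -4 + 2*I ≈ -4.0 + 2.0*I)
p = -4 + 2*I ≈ -4.0 + 2.0*I
(p - 18)*o = ((-4 + 2*I) - 18)*(13/8) = (-22 + 2*I)*(13/8) = -143/4 + 13*I/4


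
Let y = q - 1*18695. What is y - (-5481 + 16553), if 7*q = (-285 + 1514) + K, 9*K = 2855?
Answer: -265915/9 ≈ -29546.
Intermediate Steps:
K = 2855/9 (K = (⅑)*2855 = 2855/9 ≈ 317.22)
q = 1988/9 (q = ((-285 + 1514) + 2855/9)/7 = (1229 + 2855/9)/7 = (⅐)*(13916/9) = 1988/9 ≈ 220.89)
y = -166267/9 (y = 1988/9 - 1*18695 = 1988/9 - 18695 = -166267/9 ≈ -18474.)
y - (-5481 + 16553) = -166267/9 - (-5481 + 16553) = -166267/9 - 1*11072 = -166267/9 - 11072 = -265915/9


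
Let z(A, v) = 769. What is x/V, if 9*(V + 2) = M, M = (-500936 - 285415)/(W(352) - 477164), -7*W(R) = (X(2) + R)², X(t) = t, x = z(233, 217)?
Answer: -7994825448/18957965 ≈ -421.71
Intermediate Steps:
x = 769
W(R) = -(2 + R)²/7
M = 5504457/3465464 (M = (-500936 - 285415)/(-(2 + 352)²/7 - 477164) = -786351/(-⅐*354² - 477164) = -786351/(-⅐*125316 - 477164) = -786351/(-125316/7 - 477164) = -786351/(-3465464/7) = -786351*(-7/3465464) = 5504457/3465464 ≈ 1.5884)
V = -18957965/10396392 (V = -2 + (⅑)*(5504457/3465464) = -2 + 1834819/10396392 = -18957965/10396392 ≈ -1.8235)
x/V = 769/(-18957965/10396392) = 769*(-10396392/18957965) = -7994825448/18957965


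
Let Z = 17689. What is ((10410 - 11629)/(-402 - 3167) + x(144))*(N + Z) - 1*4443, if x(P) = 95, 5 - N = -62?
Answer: 6026048077/3569 ≈ 1.6884e+6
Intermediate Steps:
N = 67 (N = 5 - 1*(-62) = 5 + 62 = 67)
((10410 - 11629)/(-402 - 3167) + x(144))*(N + Z) - 1*4443 = ((10410 - 11629)/(-402 - 3167) + 95)*(67 + 17689) - 1*4443 = (-1219/(-3569) + 95)*17756 - 4443 = (-1219*(-1/3569) + 95)*17756 - 4443 = (1219/3569 + 95)*17756 - 4443 = (340274/3569)*17756 - 4443 = 6041905144/3569 - 4443 = 6026048077/3569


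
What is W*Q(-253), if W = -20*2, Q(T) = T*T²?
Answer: 647771080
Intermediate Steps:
Q(T) = T³
W = -40
W*Q(-253) = -40*(-253)³ = -40*(-16194277) = 647771080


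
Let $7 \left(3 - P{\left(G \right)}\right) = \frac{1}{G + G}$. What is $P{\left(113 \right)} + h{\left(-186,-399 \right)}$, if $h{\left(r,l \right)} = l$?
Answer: $- \frac{626473}{1582} \approx -396.0$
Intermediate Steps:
$P{\left(G \right)} = 3 - \frac{1}{14 G}$ ($P{\left(G \right)} = 3 - \frac{1}{7 \left(G + G\right)} = 3 - \frac{1}{7 \cdot 2 G} = 3 - \frac{\frac{1}{2} \frac{1}{G}}{7} = 3 - \frac{1}{14 G}$)
$P{\left(113 \right)} + h{\left(-186,-399 \right)} = \left(3 - \frac{1}{14 \cdot 113}\right) - 399 = \left(3 - \frac{1}{1582}\right) - 399 = \frac{4745}{1582} - 399 = - \frac{626473}{1582}$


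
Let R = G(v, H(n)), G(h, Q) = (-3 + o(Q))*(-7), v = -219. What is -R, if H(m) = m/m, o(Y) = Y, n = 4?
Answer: -14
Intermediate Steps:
H(m) = 1
G(h, Q) = 21 - 7*Q (G(h, Q) = (-3 + Q)*(-7) = 21 - 7*Q)
R = 14 (R = 21 - 7*1 = 21 - 7 = 14)
-R = -1*14 = -14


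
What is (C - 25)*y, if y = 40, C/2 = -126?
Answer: -11080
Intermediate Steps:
C = -252 (C = 2*(-126) = -252)
(C - 25)*y = (-252 - 25)*40 = -277*40 = -11080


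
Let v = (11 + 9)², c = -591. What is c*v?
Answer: -236400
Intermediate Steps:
v = 400 (v = 20² = 400)
c*v = -591*400 = -236400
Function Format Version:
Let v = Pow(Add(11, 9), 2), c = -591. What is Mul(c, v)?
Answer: -236400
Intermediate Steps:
v = 400 (v = Pow(20, 2) = 400)
Mul(c, v) = Mul(-591, 400) = -236400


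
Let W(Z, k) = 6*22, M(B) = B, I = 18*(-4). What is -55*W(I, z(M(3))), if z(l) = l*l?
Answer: -7260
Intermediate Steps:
I = -72
z(l) = l**2
W(Z, k) = 132
-55*W(I, z(M(3))) = -55*132 = -7260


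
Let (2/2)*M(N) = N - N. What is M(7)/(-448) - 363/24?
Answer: -121/8 ≈ -15.125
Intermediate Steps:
M(N) = 0 (M(N) = N - N = 0)
M(7)/(-448) - 363/24 = 0/(-448) - 363/24 = 0*(-1/448) - 363*1/24 = 0 - 121/8 = -121/8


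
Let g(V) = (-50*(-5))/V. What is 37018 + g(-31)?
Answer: 1147308/31 ≈ 37010.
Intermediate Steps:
g(V) = 250/V
37018 + g(-31) = 37018 + 250/(-31) = 37018 + 250*(-1/31) = 37018 - 250/31 = 1147308/31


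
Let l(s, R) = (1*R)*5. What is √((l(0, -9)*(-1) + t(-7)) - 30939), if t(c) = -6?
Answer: 10*I*√309 ≈ 175.78*I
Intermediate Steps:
l(s, R) = 5*R (l(s, R) = R*5 = 5*R)
√((l(0, -9)*(-1) + t(-7)) - 30939) = √(((5*(-9))*(-1) - 6) - 30939) = √((-45*(-1) - 6) - 30939) = √((45 - 6) - 30939) = √(39 - 30939) = √(-30900) = 10*I*√309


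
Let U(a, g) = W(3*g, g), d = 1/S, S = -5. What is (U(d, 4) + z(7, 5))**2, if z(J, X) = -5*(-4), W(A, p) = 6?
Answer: 676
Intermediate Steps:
d = -1/5 (d = 1/(-5) = -1/5 ≈ -0.20000)
z(J, X) = 20
U(a, g) = 6
(U(d, 4) + z(7, 5))**2 = (6 + 20)**2 = 26**2 = 676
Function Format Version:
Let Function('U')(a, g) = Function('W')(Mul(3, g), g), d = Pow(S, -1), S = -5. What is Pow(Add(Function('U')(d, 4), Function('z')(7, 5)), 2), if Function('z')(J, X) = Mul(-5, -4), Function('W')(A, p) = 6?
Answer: 676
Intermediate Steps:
d = Rational(-1, 5) (d = Pow(-5, -1) = Rational(-1, 5) ≈ -0.20000)
Function('z')(J, X) = 20
Function('U')(a, g) = 6
Pow(Add(Function('U')(d, 4), Function('z')(7, 5)), 2) = Pow(Add(6, 20), 2) = Pow(26, 2) = 676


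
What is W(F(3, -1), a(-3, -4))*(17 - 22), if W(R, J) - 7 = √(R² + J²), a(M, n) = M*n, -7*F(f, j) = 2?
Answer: -35 - 10*√1765/7 ≈ -95.017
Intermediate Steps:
F(f, j) = -2/7 (F(f, j) = -⅐*2 = -2/7)
W(R, J) = 7 + √(J² + R²) (W(R, J) = 7 + √(R² + J²) = 7 + √(J² + R²))
W(F(3, -1), a(-3, -4))*(17 - 22) = (7 + √((-3*(-4))² + (-2/7)²))*(17 - 22) = (7 + √(12² + 4/49))*(-5) = (7 + √(144 + 4/49))*(-5) = (7 + √(7060/49))*(-5) = (7 + 2*√1765/7)*(-5) = -35 - 10*√1765/7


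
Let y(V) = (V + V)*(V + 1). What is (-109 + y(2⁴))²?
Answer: 189225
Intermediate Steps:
y(V) = 2*V*(1 + V) (y(V) = (2*V)*(1 + V) = 2*V*(1 + V))
(-109 + y(2⁴))² = (-109 + 2*2⁴*(1 + 2⁴))² = (-109 + 2*16*(1 + 16))² = (-109 + 2*16*17)² = (-109 + 544)² = 435² = 189225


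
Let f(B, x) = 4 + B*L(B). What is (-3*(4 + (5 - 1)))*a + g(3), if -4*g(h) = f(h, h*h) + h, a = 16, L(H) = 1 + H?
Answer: -1555/4 ≈ -388.75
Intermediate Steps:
f(B, x) = 4 + B*(1 + B)
g(h) = -1 - h/4 - h*(1 + h)/4 (g(h) = -((4 + h*(1 + h)) + h)/4 = -(4 + h + h*(1 + h))/4 = -1 - h/4 - h*(1 + h)/4)
(-3*(4 + (5 - 1)))*a + g(3) = -3*(4 + (5 - 1))*16 + (-1 - 1/2*3 - 1/4*3**2) = -3*(4 + 4)*16 + (-1 - 3/2 - 1/4*9) = -3*8*16 + (-1 - 3/2 - 9/4) = -24*16 - 19/4 = -384 - 19/4 = -1555/4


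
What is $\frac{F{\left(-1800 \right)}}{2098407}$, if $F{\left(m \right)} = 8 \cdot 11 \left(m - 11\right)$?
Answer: $- \frac{159368}{2098407} \approx -0.075947$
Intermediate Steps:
$F{\left(m \right)} = -968 + 88 m$ ($F{\left(m \right)} = 88 \left(-11 + m\right) = -968 + 88 m$)
$\frac{F{\left(-1800 \right)}}{2098407} = \frac{-968 + 88 \left(-1800\right)}{2098407} = \left(-968 - 158400\right) \frac{1}{2098407} = \left(-159368\right) \frac{1}{2098407} = - \frac{159368}{2098407}$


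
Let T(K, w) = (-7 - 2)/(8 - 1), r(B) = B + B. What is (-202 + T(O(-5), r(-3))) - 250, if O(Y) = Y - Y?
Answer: -3173/7 ≈ -453.29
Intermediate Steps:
O(Y) = 0
r(B) = 2*B
T(K, w) = -9/7
(-202 + T(O(-5), r(-3))) - 250 = (-202 - 9/7) - 250 = -1423/7 - 250 = -3173/7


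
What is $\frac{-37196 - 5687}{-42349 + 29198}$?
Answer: $\frac{42883}{13151} \approx 3.2608$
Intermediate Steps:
$\frac{-37196 - 5687}{-42349 + 29198} = - \frac{42883}{-13151} = \left(-42883\right) \left(- \frac{1}{13151}\right) = \frac{42883}{13151}$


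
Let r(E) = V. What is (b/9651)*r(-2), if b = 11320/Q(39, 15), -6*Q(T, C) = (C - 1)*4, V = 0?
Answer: 0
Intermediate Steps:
r(E) = 0
Q(T, C) = ⅔ - 2*C/3 (Q(T, C) = -(C - 1)*4/6 = -(-1 + C)*4/6 = -(-4 + 4*C)/6 = ⅔ - 2*C/3)
b = -8490/7 (b = 11320/(⅔ - ⅔*15) = 11320/(⅔ - 10) = 11320/(-28/3) = 11320*(-3/28) = -8490/7 ≈ -1212.9)
(b/9651)*r(-2) = -8490/7/9651*0 = -8490/7*1/9651*0 = -2830/22519*0 = 0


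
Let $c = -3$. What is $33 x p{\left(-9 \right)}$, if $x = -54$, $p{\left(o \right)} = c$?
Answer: $5346$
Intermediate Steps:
$p{\left(o \right)} = -3$
$33 x p{\left(-9 \right)} = 33 \left(-54\right) \left(-3\right) = \left(-1782\right) \left(-3\right) = 5346$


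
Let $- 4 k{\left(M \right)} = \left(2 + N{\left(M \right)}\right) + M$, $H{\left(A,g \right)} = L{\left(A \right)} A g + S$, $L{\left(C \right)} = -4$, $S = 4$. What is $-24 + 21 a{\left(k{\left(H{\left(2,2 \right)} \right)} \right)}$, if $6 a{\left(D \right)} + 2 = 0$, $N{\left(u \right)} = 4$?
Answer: $-31$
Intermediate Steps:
$H{\left(A,g \right)} = 4 - 4 A g$ ($H{\left(A,g \right)} = - 4 A g + 4 = 4 - 4 A g$)
$k{\left(M \right)} = - \frac{3}{2} - \frac{M}{4}$ ($k{\left(M \right)} = - \frac{\left(2 + 4\right) + M}{4} = - \frac{6 + M}{4} = - \frac{3}{2} - \frac{M}{4}$)
$a{\left(D \right)} = - \frac{1}{3}$ ($a{\left(D \right)} = - \frac{1}{3} + \frac{1}{6} \cdot 0 = - \frac{1}{3} + 0 = - \frac{1}{3}$)
$-24 + 21 a{\left(k{\left(H{\left(2,2 \right)} \right)} \right)} = -24 + 21 \left(- \frac{1}{3}\right) = -24 - 7 = -31$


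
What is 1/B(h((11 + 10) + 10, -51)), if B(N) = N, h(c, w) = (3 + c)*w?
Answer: -1/1734 ≈ -0.00057670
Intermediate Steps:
h(c, w) = w*(3 + c)
1/B(h((11 + 10) + 10, -51)) = 1/(-51*(3 + ((11 + 10) + 10))) = 1/(-51*(3 + (21 + 10))) = 1/(-51*(3 + 31)) = 1/(-51*34) = 1/(-1734) = -1/1734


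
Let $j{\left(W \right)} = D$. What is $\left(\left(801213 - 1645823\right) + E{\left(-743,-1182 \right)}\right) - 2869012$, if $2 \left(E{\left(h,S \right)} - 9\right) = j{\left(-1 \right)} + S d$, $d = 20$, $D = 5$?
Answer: $- \frac{7450861}{2} \approx -3.7254 \cdot 10^{6}$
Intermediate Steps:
$j{\left(W \right)} = 5$
$E{\left(h,S \right)} = \frac{23}{2} + 10 S$ ($E{\left(h,S \right)} = 9 + \frac{5 + S 20}{2} = 9 + \frac{5 + 20 S}{2} = 9 + \left(\frac{5}{2} + 10 S\right) = \frac{23}{2} + 10 S$)
$\left(\left(801213 - 1645823\right) + E{\left(-743,-1182 \right)}\right) - 2869012 = \left(\left(801213 - 1645823\right) + \left(\frac{23}{2} + 10 \left(-1182\right)\right)\right) - 2869012 = \left(-844610 + \left(\frac{23}{2} - 11820\right)\right) - 2869012 = \left(-844610 - \frac{23617}{2}\right) - 2869012 = - \frac{1712837}{2} - 2869012 = - \frac{7450861}{2}$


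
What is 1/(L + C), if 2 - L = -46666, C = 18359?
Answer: 1/65027 ≈ 1.5378e-5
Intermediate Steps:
L = 46668 (L = 2 - 1*(-46666) = 2 + 46666 = 46668)
1/(L + C) = 1/(46668 + 18359) = 1/65027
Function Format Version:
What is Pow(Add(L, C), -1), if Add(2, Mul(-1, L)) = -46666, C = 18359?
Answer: Rational(1, 65027) ≈ 1.5378e-5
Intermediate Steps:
L = 46668 (L = Add(2, Mul(-1, -46666)) = Add(2, 46666) = 46668)
Pow(Add(L, C), -1) = Pow(Add(46668, 18359), -1) = Pow(65027, -1) = Rational(1, 65027)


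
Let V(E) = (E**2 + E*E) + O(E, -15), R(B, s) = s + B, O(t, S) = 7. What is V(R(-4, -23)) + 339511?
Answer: 340976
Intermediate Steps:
R(B, s) = B + s
V(E) = 7 + 2*E**2 (V(E) = (E**2 + E*E) + 7 = (E**2 + E**2) + 7 = 2*E**2 + 7 = 7 + 2*E**2)
V(R(-4, -23)) + 339511 = (7 + 2*(-4 - 23)**2) + 339511 = (7 + 2*(-27)**2) + 339511 = (7 + 2*729) + 339511 = (7 + 1458) + 339511 = 1465 + 339511 = 340976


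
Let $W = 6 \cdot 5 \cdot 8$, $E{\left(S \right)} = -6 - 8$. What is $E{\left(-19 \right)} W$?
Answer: $-3360$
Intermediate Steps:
$E{\left(S \right)} = -14$
$W = 240$ ($W = 30 \cdot 8 = 240$)
$E{\left(-19 \right)} W = \left(-14\right) 240 = -3360$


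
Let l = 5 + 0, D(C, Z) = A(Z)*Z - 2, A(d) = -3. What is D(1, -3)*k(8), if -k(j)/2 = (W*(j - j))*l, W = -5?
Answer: 0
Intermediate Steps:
D(C, Z) = -2 - 3*Z (D(C, Z) = -3*Z - 2 = -2 - 3*Z)
l = 5
k(j) = 0 (k(j) = -2*(-5*(j - j))*5 = -2*(-5*0)*5 = -0*5 = -2*0 = 0)
D(1, -3)*k(8) = (-2 - 3*(-3))*0 = (-2 + 9)*0 = 7*0 = 0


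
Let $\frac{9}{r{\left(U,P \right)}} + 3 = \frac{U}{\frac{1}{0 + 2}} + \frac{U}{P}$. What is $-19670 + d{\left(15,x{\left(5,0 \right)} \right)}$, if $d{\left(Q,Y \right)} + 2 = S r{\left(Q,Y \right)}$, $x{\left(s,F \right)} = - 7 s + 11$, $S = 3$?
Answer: $- \frac{4150576}{211} \approx -19671.0$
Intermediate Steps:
$r{\left(U,P \right)} = \frac{9}{-3 + 2 U + \frac{U}{P}}$ ($r{\left(U,P \right)} = \frac{9}{-3 + \left(\frac{U}{\frac{1}{0 + 2}} + \frac{U}{P}\right)} = \frac{9}{-3 + \left(\frac{U}{\frac{1}{2}} + \frac{U}{P}\right)} = \frac{9}{-3 + \left(U \frac{1}{\frac{1}{2}} + \frac{U}{P}\right)} = \frac{9}{-3 + \left(U 2 + \frac{U}{P}\right)} = \frac{9}{-3 + \left(2 U + \frac{U}{P}\right)} = \frac{9}{-3 + 2 U + \frac{U}{P}}$)
$x{\left(s,F \right)} = 11 - 7 s$
$d{\left(Q,Y \right)} = -2 + \frac{27 Y}{Q - 3 Y + 2 Q Y}$ ($d{\left(Q,Y \right)} = -2 + 3 \frac{9 Y}{Q - 3 Y + 2 Y Q} = -2 + 3 \frac{9 Y}{Q - 3 Y + 2 Q Y} = -2 + \frac{27 Y}{Q - 3 Y + 2 Q Y}$)
$-19670 + d{\left(15,x{\left(5,0 \right)} \right)} = -19670 + \frac{\left(-2\right) 15 + 33 \left(11 - 35\right) - 60 \left(11 - 35\right)}{15 - 3 \left(11 - 35\right) + 2 \cdot 15 \left(11 - 35\right)} = -19670 + \frac{-30 + 33 \left(11 - 35\right) - 60 \left(11 - 35\right)}{15 - 3 \left(11 - 35\right) + 2 \cdot 15 \left(11 - 35\right)} = -19670 + \frac{-30 + 33 \left(-24\right) - 60 \left(-24\right)}{15 - -72 + 2 \cdot 15 \left(-24\right)} = -19670 + \frac{-30 - 792 + 1440}{15 + 72 - 720} = -19670 + \frac{1}{-633} \cdot 618 = -19670 - \frac{206}{211} = - \frac{4150576}{211}$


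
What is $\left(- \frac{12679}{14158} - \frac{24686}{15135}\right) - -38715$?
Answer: $\frac{8295360289897}{214281330} \approx 38713.0$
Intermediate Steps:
$\left(- \frac{12679}{14158} - \frac{24686}{15135}\right) - -38715 = \left(\left(-12679\right) \frac{1}{14158} - \frac{24686}{15135}\right) + 38715 = \left(- \frac{12679}{14158} - \frac{24686}{15135}\right) + 38715 = - \frac{541401053}{214281330} + 38715 = \frac{8295360289897}{214281330}$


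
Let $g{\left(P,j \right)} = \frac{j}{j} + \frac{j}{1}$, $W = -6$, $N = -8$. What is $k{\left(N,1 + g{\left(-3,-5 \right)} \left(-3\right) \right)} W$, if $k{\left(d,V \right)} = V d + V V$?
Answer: $-390$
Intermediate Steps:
$g{\left(P,j \right)} = 1 + j$ ($g{\left(P,j \right)} = 1 + j 1 = 1 + j$)
$k{\left(d,V \right)} = V^{2} + V d$ ($k{\left(d,V \right)} = V d + V^{2} = V^{2} + V d$)
$k{\left(N,1 + g{\left(-3,-5 \right)} \left(-3\right) \right)} W = \left(1 + \left(1 - 5\right) \left(-3\right)\right) \left(\left(1 + \left(1 - 5\right) \left(-3\right)\right) - 8\right) \left(-6\right) = \left(1 - -12\right) \left(\left(1 - -12\right) - 8\right) \left(-6\right) = \left(1 + 12\right) \left(\left(1 + 12\right) - 8\right) \left(-6\right) = 13 \left(13 - 8\right) \left(-6\right) = 13 \cdot 5 \left(-6\right) = 65 \left(-6\right) = -390$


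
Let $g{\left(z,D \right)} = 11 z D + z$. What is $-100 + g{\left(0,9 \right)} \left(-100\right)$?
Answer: $-100$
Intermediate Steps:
$g{\left(z,D \right)} = z + 11 D z$ ($g{\left(z,D \right)} = 11 D z + z = z + 11 D z$)
$-100 + g{\left(0,9 \right)} \left(-100\right) = -100 + 0 \left(1 + 11 \cdot 9\right) \left(-100\right) = -100 + 0 \left(1 + 99\right) \left(-100\right) = -100 + 0 \cdot 100 \left(-100\right) = -100 + 0 \left(-100\right) = -100 + 0 = -100$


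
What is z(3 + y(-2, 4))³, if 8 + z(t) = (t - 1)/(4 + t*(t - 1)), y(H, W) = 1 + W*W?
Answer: -28456429877/56623104 ≈ -502.56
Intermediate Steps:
y(H, W) = 1 + W²
z(t) = -8 + (-1 + t)/(4 + t*(-1 + t)) (z(t) = -8 + (t - 1)/(4 + t*(t - 1)) = -8 + (-1 + t)/(4 + t*(-1 + t)))
z(3 + y(-2, 4))³ = ((-33 - 8*(3 + (1 + 4²))² + 9*(3 + (1 + 4²)))/(4 + (3 + (1 + 4²))² - (3 + (1 + 4²))))³ = ((-33 - 8*(3 + (1 + 16))² + 9*(3 + (1 + 16)))/(4 + (3 + (1 + 16))² - (3 + (1 + 16))))³ = ((-33 - 8*(3 + 17)² + 9*(3 + 17))/(4 + (3 + 17)² - (3 + 17)))³ = ((-33 - 8*20² + 9*20)/(4 + 20² - 1*20))³ = ((-33 - 8*400 + 180)/(4 + 400 - 20))³ = ((-33 - 3200 + 180)/384)³ = ((1/384)*(-3053))³ = (-3053/384)³ = -28456429877/56623104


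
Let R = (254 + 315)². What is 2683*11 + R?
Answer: 353274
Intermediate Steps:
R = 323761 (R = 569² = 323761)
2683*11 + R = 2683*11 + 323761 = 29513 + 323761 = 353274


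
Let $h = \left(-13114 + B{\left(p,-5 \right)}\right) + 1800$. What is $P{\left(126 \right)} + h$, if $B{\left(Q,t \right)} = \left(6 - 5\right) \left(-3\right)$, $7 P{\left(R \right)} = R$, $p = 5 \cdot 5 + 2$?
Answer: $-11299$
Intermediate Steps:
$p = 27$ ($p = 25 + 2 = 27$)
$P{\left(R \right)} = \frac{R}{7}$
$B{\left(Q,t \right)} = -3$ ($B{\left(Q,t \right)} = 1 \left(-3\right) = -3$)
$h = -11317$ ($h = \left(-13114 - 3\right) + 1800 = -13117 + 1800 = -11317$)
$P{\left(126 \right)} + h = \frac{1}{7} \cdot 126 - 11317 = 18 - 11317 = -11299$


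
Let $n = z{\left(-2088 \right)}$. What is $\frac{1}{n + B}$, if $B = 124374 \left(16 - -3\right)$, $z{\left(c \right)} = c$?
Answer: $\frac{1}{2361018} \approx 4.2355 \cdot 10^{-7}$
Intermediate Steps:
$n = -2088$
$B = 2363106$ ($B = 124374 \left(16 + 3\right) = 124374 \cdot 19 = 2363106$)
$\frac{1}{n + B} = \frac{1}{-2088 + 2363106} = \frac{1}{2361018}$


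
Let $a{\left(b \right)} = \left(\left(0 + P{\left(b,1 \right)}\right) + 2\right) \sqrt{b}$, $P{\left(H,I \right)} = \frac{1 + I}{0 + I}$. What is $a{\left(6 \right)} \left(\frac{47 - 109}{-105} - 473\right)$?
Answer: $- \frac{198412 \sqrt{6}}{105} \approx -4628.6$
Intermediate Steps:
$P{\left(H,I \right)} = \frac{1 + I}{I}$
$a{\left(b \right)} = 4 \sqrt{b}$ ($a{\left(b \right)} = \left(\left(0 + \frac{1 + 1}{1}\right) + 2\right) \sqrt{b} = \left(\left(0 + 1 \cdot 2\right) + 2\right) \sqrt{b} = \left(\left(0 + 2\right) + 2\right) \sqrt{b} = \left(2 + 2\right) \sqrt{b} = 4 \sqrt{b}$)
$a{\left(6 \right)} \left(\frac{47 - 109}{-105} - 473\right) = 4 \sqrt{6} \left(\frac{47 - 109}{-105} - 473\right) = 4 \sqrt{6} \left(\left(-62\right) \left(- \frac{1}{105}\right) - 473\right) = 4 \sqrt{6} \left(\frac{62}{105} - 473\right) = 4 \sqrt{6} \left(- \frac{49603}{105}\right) = - \frac{198412 \sqrt{6}}{105}$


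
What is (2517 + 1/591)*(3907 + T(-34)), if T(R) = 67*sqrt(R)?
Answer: 5811850036/591 + 99665716*I*sqrt(34)/591 ≈ 9.8339e+6 + 9.8333e+5*I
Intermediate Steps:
(2517 + 1/591)*(3907 + T(-34)) = (2517 + 1/591)*(3907 + 67*sqrt(-34)) = (2517 + 1/591)*(3907 + 67*(I*sqrt(34))) = 1487548*(3907 + 67*I*sqrt(34))/591 = 5811850036/591 + 99665716*I*sqrt(34)/591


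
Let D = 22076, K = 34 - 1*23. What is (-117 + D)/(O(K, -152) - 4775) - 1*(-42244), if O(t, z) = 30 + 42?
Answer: 198651573/4703 ≈ 42239.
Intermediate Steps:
K = 11 (K = 34 - 23 = 11)
O(t, z) = 72
(-117 + D)/(O(K, -152) - 4775) - 1*(-42244) = (-117 + 22076)/(72 - 4775) - 1*(-42244) = 21959/(-4703) + 42244 = 21959*(-1/4703) + 42244 = -21959/4703 + 42244 = 198651573/4703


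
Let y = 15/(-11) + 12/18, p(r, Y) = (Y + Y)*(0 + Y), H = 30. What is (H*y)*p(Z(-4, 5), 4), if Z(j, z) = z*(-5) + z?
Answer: -7360/11 ≈ -669.09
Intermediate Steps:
Z(j, z) = -4*z (Z(j, z) = -5*z + z = -4*z)
p(r, Y) = 2*Y² (p(r, Y) = (2*Y)*Y = 2*Y²)
y = -23/33 (y = 15*(-1/11) + 12*(1/18) = -15/11 + ⅔ = -23/33 ≈ -0.69697)
(H*y)*p(Z(-4, 5), 4) = (30*(-23/33))*(2*4²) = -460*16/11 = -230/11*32 = -7360/11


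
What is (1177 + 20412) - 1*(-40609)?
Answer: 62198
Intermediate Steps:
(1177 + 20412) - 1*(-40609) = 21589 + 40609 = 62198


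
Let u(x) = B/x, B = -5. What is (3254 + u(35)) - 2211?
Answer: 7300/7 ≈ 1042.9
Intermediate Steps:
u(x) = -5/x
(3254 + u(35)) - 2211 = (3254 - 5/35) - 2211 = (3254 - 5*1/35) - 2211 = (3254 - ⅐) - 2211 = 22777/7 - 2211 = 7300/7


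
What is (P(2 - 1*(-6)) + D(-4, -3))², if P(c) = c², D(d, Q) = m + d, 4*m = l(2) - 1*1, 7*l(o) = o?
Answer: 2805625/784 ≈ 3578.6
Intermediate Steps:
l(o) = o/7
m = -5/28 (m = ((⅐)*2 - 1*1)/4 = (2/7 - 1)/4 = (¼)*(-5/7) = -5/28 ≈ -0.17857)
D(d, Q) = -5/28 + d
(P(2 - 1*(-6)) + D(-4, -3))² = ((2 - 1*(-6))² + (-5/28 - 4))² = ((2 + 6)² - 117/28)² = (8² - 117/28)² = (64 - 117/28)² = (1675/28)² = 2805625/784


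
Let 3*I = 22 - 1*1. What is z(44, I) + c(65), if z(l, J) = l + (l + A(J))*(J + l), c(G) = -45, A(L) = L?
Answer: 2600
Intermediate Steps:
I = 7 (I = (22 - 1*1)/3 = (22 - 1)/3 = (⅓)*21 = 7)
z(l, J) = l + (J + l)² (z(l, J) = l + (l + J)*(J + l) = l + (J + l)*(J + l) = l + (J + l)²)
z(44, I) + c(65) = (44 + 7² + 44² + 2*7*44) - 45 = (44 + 49 + 1936 + 616) - 45 = 2645 - 45 = 2600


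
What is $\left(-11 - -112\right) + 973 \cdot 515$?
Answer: $501196$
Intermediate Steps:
$\left(-11 - -112\right) + 973 \cdot 515 = \left(-11 + 112\right) + 501095 = 101 + 501095 = 501196$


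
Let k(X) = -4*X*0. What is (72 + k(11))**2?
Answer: 5184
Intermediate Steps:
k(X) = 0
(72 + k(11))**2 = (72 + 0)**2 = 72**2 = 5184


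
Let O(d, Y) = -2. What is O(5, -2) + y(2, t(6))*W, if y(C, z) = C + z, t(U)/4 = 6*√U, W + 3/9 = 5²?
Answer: 142/3 + 592*√6 ≈ 1497.4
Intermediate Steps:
W = 74/3 (W = -⅓ + 5² = -⅓ + 25 = 74/3 ≈ 24.667)
t(U) = 24*√U (t(U) = 4*(6*√U) = 24*√U)
O(5, -2) + y(2, t(6))*W = -2 + (2 + 24*√6)*(74/3) = -2 + (148/3 + 592*√6) = 142/3 + 592*√6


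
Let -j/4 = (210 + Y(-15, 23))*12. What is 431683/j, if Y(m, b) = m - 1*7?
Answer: -431683/9024 ≈ -47.837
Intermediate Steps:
Y(m, b) = -7 + m (Y(m, b) = m - 7 = -7 + m)
j = -9024 (j = -4*(210 + (-7 - 15))*12 = -4*(210 - 22)*12 = -752*12 = -4*2256 = -9024)
431683/j = 431683/(-9024) = 431683*(-1/9024) = -431683/9024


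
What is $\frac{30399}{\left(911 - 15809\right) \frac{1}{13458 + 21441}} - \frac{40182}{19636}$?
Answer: $- \frac{868013624178}{12189047} \approx -71213.0$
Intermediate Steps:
$\frac{30399}{\left(911 - 15809\right) \frac{1}{13458 + 21441}} - \frac{40182}{19636} = \frac{30399}{\left(-14898\right) \frac{1}{34899}} - \frac{20091}{9818} = \frac{30399}{- \frac{4966}{11633}} - \frac{20091}{9818} = 30399 \left(- \frac{11633}{4966}\right) - \frac{20091}{9818} = - \frac{353631567}{4966} - \frac{20091}{9818} = - \frac{868013624178}{12189047}$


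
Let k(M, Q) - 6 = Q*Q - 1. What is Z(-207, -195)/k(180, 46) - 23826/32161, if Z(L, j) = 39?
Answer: -16426889/22737827 ≈ -0.72245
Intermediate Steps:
k(M, Q) = 5 + Q² (k(M, Q) = 6 + (Q*Q - 1) = 6 + (Q² - 1) = 6 + (-1 + Q²) = 5 + Q²)
Z(-207, -195)/k(180, 46) - 23826/32161 = 39/(5 + 46²) - 23826/32161 = 39/(5 + 2116) - 23826*1/32161 = 39/2121 - 23826/32161 = 39*(1/2121) - 23826/32161 = 13/707 - 23826/32161 = -16426889/22737827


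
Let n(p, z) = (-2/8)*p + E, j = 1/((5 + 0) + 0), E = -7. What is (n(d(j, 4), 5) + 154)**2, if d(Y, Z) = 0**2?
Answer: 21609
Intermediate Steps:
j = 1/5 (j = 1/(5 + 0) = 1/5 ≈ 0.20000)
d(Y, Z) = 0
n(p, z) = -7 - p/4 (n(p, z) = (-2/8)*p - 7 = (-2*1/8)*p - 7 = -p/4 - 7 = -7 - p/4)
(n(d(j, 4), 5) + 154)**2 = ((-7 - 1/4*0) + 154)**2 = ((-7 + 0) + 154)**2 = (-7 + 154)**2 = 147**2 = 21609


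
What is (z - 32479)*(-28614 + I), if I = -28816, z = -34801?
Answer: 3863890400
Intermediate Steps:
(z - 32479)*(-28614 + I) = (-34801 - 32479)*(-28614 - 28816) = -67280*(-57430) = 3863890400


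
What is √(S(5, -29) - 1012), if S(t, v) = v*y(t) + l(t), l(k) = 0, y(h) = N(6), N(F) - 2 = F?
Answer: 2*I*√311 ≈ 35.27*I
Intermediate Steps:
N(F) = 2 + F
y(h) = 8 (y(h) = 2 + 6 = 8)
S(t, v) = 8*v (S(t, v) = v*8 + 0 = 8*v + 0 = 8*v)
√(S(5, -29) - 1012) = √(8*(-29) - 1012) = √(-232 - 1012) = √(-1244) = 2*I*√311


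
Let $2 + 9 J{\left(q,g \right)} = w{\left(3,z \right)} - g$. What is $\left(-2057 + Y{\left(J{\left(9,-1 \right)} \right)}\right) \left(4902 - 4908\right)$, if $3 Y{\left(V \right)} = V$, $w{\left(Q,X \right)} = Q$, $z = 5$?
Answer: $\frac{111074}{9} \approx 12342.0$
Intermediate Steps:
$J{\left(q,g \right)} = \frac{1}{9} - \frac{g}{9}$ ($J{\left(q,g \right)} = - \frac{2}{9} + \frac{3 - g}{9} = - \frac{2}{9} - \left(- \frac{1}{3} + \frac{g}{9}\right) = \frac{1}{9} - \frac{g}{9}$)
$Y{\left(V \right)} = \frac{V}{3}$
$\left(-2057 + Y{\left(J{\left(9,-1 \right)} \right)}\right) \left(4902 - 4908\right) = \left(-2057 + \frac{\frac{1}{9} - - \frac{1}{9}}{3}\right) \left(4902 - 4908\right) = \left(-2057 + \frac{\frac{1}{9} + \frac{1}{9}}{3}\right) \left(-6\right) = \left(-2057 + \frac{1}{3} \cdot \frac{2}{9}\right) \left(-6\right) = \left(-2057 + \frac{2}{27}\right) \left(-6\right) = \left(- \frac{55537}{27}\right) \left(-6\right) = \frac{111074}{9}$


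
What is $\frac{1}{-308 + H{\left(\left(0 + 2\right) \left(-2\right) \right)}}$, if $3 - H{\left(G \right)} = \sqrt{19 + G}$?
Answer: $- \frac{61}{18602} + \frac{\sqrt{15}}{93010} \approx -0.0032376$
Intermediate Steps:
$H{\left(G \right)} = 3 - \sqrt{19 + G}$
$\frac{1}{-308 + H{\left(\left(0 + 2\right) \left(-2\right) \right)}} = \frac{1}{-308 + \left(3 - \sqrt{19 + \left(0 + 2\right) \left(-2\right)}\right)} = \frac{1}{-308 + \left(3 - \sqrt{19 + 2 \left(-2\right)}\right)} = \frac{1}{-308 + \left(3 - \sqrt{19 - 4}\right)} = \frac{1}{-308 + \left(3 - \sqrt{15}\right)} = \frac{1}{-305 - \sqrt{15}}$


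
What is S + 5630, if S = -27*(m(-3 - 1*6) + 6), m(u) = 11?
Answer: 5171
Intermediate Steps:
S = -459 (S = -27*(11 + 6) = -27*17 = -459)
S + 5630 = -459 + 5630 = 5171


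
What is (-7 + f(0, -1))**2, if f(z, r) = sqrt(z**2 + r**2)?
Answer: 36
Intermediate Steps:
f(z, r) = sqrt(r**2 + z**2)
(-7 + f(0, -1))**2 = (-7 + sqrt((-1)**2 + 0**2))**2 = (-7 + sqrt(1 + 0))**2 = (-7 + sqrt(1))**2 = (-7 + 1)**2 = (-6)**2 = 36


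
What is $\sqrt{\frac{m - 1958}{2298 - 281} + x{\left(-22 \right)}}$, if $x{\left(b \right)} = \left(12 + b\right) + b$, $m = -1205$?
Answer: $\frac{3 i \sqrt{15173891}}{2017} \approx 5.7938 i$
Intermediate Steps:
$x{\left(b \right)} = 12 + 2 b$
$\sqrt{\frac{m - 1958}{2298 - 281} + x{\left(-22 \right)}} = \sqrt{\frac{-1205 - 1958}{2298 - 281} + \left(12 + 2 \left(-22\right)\right)} = \sqrt{- \frac{3163}{2298 - 281} + \left(12 - 44\right)} = \sqrt{- \frac{3163}{2017} - 32} = \sqrt{- \frac{67707}{2017}} = \frac{3 i \sqrt{15173891}}{2017}$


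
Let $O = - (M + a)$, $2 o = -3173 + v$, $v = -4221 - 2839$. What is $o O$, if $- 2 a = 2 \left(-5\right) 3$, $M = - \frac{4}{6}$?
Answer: $\frac{146673}{2} \approx 73337.0$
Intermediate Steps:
$v = -7060$
$M = - \frac{2}{3}$ ($M = \left(-4\right) \frac{1}{6} = - \frac{2}{3} \approx -0.66667$)
$a = 15$ ($a = - \frac{2 \left(-5\right) 3}{2} = - \frac{\left(-10\right) 3}{2} = \left(- \frac{1}{2}\right) \left(-30\right) = 15$)
$o = - \frac{10233}{2}$ ($o = \frac{-3173 - 7060}{2} = \frac{1}{2} \left(-10233\right) = - \frac{10233}{2} \approx -5116.5$)
$O = - \frac{43}{3}$ ($O = - (- \frac{2}{3} + 15) = \left(-1\right) \frac{43}{3} = - \frac{43}{3} \approx -14.333$)
$o O = \left(- \frac{10233}{2}\right) \left(- \frac{43}{3}\right) = \frac{146673}{2}$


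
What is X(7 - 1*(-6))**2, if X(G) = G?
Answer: 169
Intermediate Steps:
X(7 - 1*(-6))**2 = (7 - 1*(-6))**2 = (7 + 6)**2 = 13**2 = 169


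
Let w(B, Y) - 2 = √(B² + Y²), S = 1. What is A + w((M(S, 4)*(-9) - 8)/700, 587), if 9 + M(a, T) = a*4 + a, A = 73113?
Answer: 73115 + √215355626/25 ≈ 73702.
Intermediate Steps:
M(a, T) = -9 + 5*a (M(a, T) = -9 + (a*4 + a) = -9 + (4*a + a) = -9 + 5*a)
w(B, Y) = 2 + √(B² + Y²)
A + w((M(S, 4)*(-9) - 8)/700, 587) = 73113 + (2 + √((((-9 + 5*1)*(-9) - 8)/700)² + 587²)) = 73113 + (2 + √((((-9 + 5)*(-9) - 8)*(1/700))² + 344569)) = 73113 + (2 + √(((-4*(-9) - 8)*(1/700))² + 344569)) = 73113 + (2 + √(((36 - 8)*(1/700))² + 344569)) = 73113 + (2 + √((28*(1/700))² + 344569)) = 73113 + (2 + √((1/25)² + 344569)) = 73113 + (2 + √(1/625 + 344569)) = 73113 + (2 + √(215355626/625)) = 73113 + (2 + √215355626/25) = 73115 + √215355626/25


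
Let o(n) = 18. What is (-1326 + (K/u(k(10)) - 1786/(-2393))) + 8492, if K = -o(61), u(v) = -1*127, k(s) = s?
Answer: 2178096122/303911 ≈ 7166.9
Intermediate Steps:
u(v) = -127
K = -18 (K = -1*18 = -18)
(-1326 + (K/u(k(10)) - 1786/(-2393))) + 8492 = (-1326 + (-18/(-127) - 1786/(-2393))) + 8492 = (-1326 + (-18*(-1/127) - 1786*(-1/2393))) + 8492 = (-1326 + (18/127 + 1786/2393)) + 8492 = (-1326 + 269896/303911) + 8492 = -402716090/303911 + 8492 = 2178096122/303911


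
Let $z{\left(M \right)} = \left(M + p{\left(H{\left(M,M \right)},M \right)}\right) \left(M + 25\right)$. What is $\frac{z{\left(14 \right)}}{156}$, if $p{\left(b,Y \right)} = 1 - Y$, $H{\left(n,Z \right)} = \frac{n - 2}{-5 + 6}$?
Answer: $\frac{1}{4} \approx 0.25$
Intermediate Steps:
$H{\left(n,Z \right)} = -2 + n$ ($H{\left(n,Z \right)} = \frac{-2 + n}{1} = \left(-2 + n\right) 1 = -2 + n$)
$z{\left(M \right)} = 25 + M$ ($z{\left(M \right)} = \left(M - \left(-1 + M\right)\right) \left(M + 25\right) = 1 \left(25 + M\right) = 25 + M$)
$\frac{z{\left(14 \right)}}{156} = \frac{25 + 14}{156} = 39 \cdot \frac{1}{156} = \frac{1}{4}$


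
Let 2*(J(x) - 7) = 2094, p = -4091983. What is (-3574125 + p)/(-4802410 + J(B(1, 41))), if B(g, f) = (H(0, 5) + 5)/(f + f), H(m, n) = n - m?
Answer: 1916527/1200339 ≈ 1.5967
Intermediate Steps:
B(g, f) = 5/f (B(g, f) = ((5 - 1*0) + 5)/(f + f) = ((5 + 0) + 5)/((2*f)) = (5 + 5)*(1/(2*f)) = 10*(1/(2*f)) = 5/f)
J(x) = 1054 (J(x) = 7 + (1/2)*2094 = 7 + 1047 = 1054)
(-3574125 + p)/(-4802410 + J(B(1, 41))) = (-3574125 - 4091983)/(-4802410 + 1054) = -7666108/(-4801356) = -7666108*(-1/4801356) = 1916527/1200339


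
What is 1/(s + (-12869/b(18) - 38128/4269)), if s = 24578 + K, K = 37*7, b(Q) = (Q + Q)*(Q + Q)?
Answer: 1844208/45769810213 ≈ 4.0293e-5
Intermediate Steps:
b(Q) = 4*Q² (b(Q) = (2*Q)*(2*Q) = 4*Q²)
K = 259
s = 24837 (s = 24578 + 259 = 24837)
1/(s + (-12869/b(18) - 38128/4269)) = 1/(24837 + (-12869/(4*18²) - 38128/4269)) = 1/(24837 + (-12869/(4*324) - 38128*1/4269)) = 1/(24837 + (-12869/1296 - 38128/4269)) = 1/(24837 - 34783883/1844208) = 1/(45769810213/1844208) = 1844208/45769810213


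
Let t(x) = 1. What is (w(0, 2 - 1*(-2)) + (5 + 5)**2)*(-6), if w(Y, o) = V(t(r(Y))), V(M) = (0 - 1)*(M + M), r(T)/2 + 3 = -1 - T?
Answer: -588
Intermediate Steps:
r(T) = -8 - 2*T (r(T) = -6 + 2*(-1 - T) = -6 + (-2 - 2*T) = -8 - 2*T)
V(M) = -2*M
w(Y, o) = -2 (w(Y, o) = -2*1 = -2)
(w(0, 2 - 1*(-2)) + (5 + 5)**2)*(-6) = (-2 + (5 + 5)**2)*(-6) = (-2 + 10**2)*(-6) = (-2 + 100)*(-6) = 98*(-6) = -588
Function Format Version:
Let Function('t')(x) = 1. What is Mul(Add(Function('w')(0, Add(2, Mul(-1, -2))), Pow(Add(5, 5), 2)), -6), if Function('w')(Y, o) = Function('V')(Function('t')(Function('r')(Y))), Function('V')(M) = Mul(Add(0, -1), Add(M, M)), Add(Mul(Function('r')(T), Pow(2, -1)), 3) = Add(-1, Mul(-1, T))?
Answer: -588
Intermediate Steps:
Function('r')(T) = Add(-8, Mul(-2, T)) (Function('r')(T) = Add(-6, Mul(2, Add(-1, Mul(-1, T)))) = Add(-6, Add(-2, Mul(-2, T))) = Add(-8, Mul(-2, T)))
Function('V')(M) = Mul(-2, M) (Function('V')(M) = Mul(-1, Mul(2, M)) = Mul(-2, M))
Function('w')(Y, o) = -2 (Function('w')(Y, o) = Mul(-2, 1) = -2)
Mul(Add(Function('w')(0, Add(2, Mul(-1, -2))), Pow(Add(5, 5), 2)), -6) = Mul(Add(-2, Pow(Add(5, 5), 2)), -6) = Mul(Add(-2, Pow(10, 2)), -6) = Mul(Add(-2, 100), -6) = Mul(98, -6) = -588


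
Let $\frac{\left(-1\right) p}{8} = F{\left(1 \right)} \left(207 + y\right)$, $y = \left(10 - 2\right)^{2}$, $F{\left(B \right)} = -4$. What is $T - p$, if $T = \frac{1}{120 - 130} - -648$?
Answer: $- \frac{80241}{10} \approx -8024.1$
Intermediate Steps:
$y = 64$ ($y = 8^{2} = 64$)
$T = \frac{6479}{10}$ ($T = \frac{1}{-10} + 648 = - \frac{1}{10} + 648 = \frac{6479}{10} \approx 647.9$)
$p = 8672$ ($p = - 8 \left(- 4 \left(207 + 64\right)\right) = - 8 \left(\left(-4\right) 271\right) = \left(-8\right) \left(-1084\right) = 8672$)
$T - p = \frac{6479}{10} - 8672 = - \frac{80241}{10}$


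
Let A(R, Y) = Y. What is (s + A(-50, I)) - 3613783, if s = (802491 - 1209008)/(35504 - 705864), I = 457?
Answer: -2422228810843/670360 ≈ -3.6133e+6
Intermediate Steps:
s = 406517/670360 (s = -406517/(-670360) = -406517*(-1/670360) = 406517/670360 ≈ 0.60642)
(s + A(-50, I)) - 3613783 = (406517/670360 + 457) - 3613783 = 306761037/670360 - 3613783 = -2422228810843/670360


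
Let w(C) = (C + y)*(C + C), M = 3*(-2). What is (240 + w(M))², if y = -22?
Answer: 331776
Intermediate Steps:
M = -6
w(C) = 2*C*(-22 + C) (w(C) = (C - 22)*(C + C) = (-22 + C)*(2*C) = 2*C*(-22 + C))
(240 + w(M))² = (240 + 2*(-6)*(-22 - 6))² = (240 + 2*(-6)*(-28))² = (240 + 336)² = 576² = 331776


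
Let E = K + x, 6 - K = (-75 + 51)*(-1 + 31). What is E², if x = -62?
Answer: 440896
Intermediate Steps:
K = 726 (K = 6 - (-75 + 51)*(-1 + 31) = 6 - (-24)*30 = 6 - 1*(-720) = 6 + 720 = 726)
E = 664 (E = 726 - 62 = 664)
E² = 664² = 440896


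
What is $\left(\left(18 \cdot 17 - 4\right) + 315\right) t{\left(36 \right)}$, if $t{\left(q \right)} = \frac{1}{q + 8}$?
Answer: $\frac{617}{44} \approx 14.023$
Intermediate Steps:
$t{\left(q \right)} = \frac{1}{8 + q}$
$\left(\left(18 \cdot 17 - 4\right) + 315\right) t{\left(36 \right)} = \frac{\left(18 \cdot 17 - 4\right) + 315}{8 + 36} = \frac{\left(306 - 4\right) + 315}{44} = \left(302 + 315\right) \frac{1}{44} = 617 \cdot \frac{1}{44} = \frac{617}{44}$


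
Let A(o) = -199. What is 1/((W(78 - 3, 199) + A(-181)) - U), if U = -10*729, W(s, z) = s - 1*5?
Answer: 1/7161 ≈ 0.00013965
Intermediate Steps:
W(s, z) = -5 + s (W(s, z) = s - 5 = -5 + s)
U = -7290
1/((W(78 - 3, 199) + A(-181)) - U) = 1/(((-5 + (78 - 3)) - 199) - 1*(-7290)) = 1/(((-5 + 75) - 199) + 7290) = 1/((70 - 199) + 7290) = 1/(-129 + 7290) = 1/7161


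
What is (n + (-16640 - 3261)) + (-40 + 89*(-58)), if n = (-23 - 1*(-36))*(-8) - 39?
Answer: -25246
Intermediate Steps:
n = -143 (n = (-23 + 36)*(-8) - 39 = 13*(-8) - 39 = -104 - 39 = -143)
(n + (-16640 - 3261)) + (-40 + 89*(-58)) = (-143 + (-16640 - 3261)) + (-40 + 89*(-58)) = (-143 - 19901) + (-40 - 5162) = -20044 - 5202 = -25246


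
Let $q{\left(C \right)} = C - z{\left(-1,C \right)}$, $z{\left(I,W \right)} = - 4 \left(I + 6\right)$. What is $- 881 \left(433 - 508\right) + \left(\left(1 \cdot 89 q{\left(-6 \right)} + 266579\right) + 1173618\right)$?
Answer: $1507518$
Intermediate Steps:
$z{\left(I,W \right)} = -24 - 4 I$ ($z{\left(I,W \right)} = - 4 \left(6 + I\right) = -24 - 4 I$)
$q{\left(C \right)} = 20 + C$ ($q{\left(C \right)} = C - \left(-24 - -4\right) = C - \left(-24 + 4\right) = C - -20 = C + 20 = 20 + C$)
$- 881 \left(433 - 508\right) + \left(\left(1 \cdot 89 q{\left(-6 \right)} + 266579\right) + 1173618\right) = - 881 \left(433 - 508\right) + \left(\left(1 \cdot 89 \left(20 - 6\right) + 266579\right) + 1173618\right) = \left(-881\right) \left(-75\right) + \left(\left(89 \cdot 14 + 266579\right) + 1173618\right) = 66075 + \left(\left(1246 + 266579\right) + 1173618\right) = 66075 + \left(267825 + 1173618\right) = 66075 + 1441443 = 1507518$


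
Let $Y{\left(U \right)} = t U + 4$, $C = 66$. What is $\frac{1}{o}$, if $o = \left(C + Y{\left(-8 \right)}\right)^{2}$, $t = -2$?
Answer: $\frac{1}{7396} \approx 0.00013521$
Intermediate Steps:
$Y{\left(U \right)} = 4 - 2 U$ ($Y{\left(U \right)} = - 2 U + 4 = 4 - 2 U$)
$o = 7396$ ($o = \left(66 + \left(4 - -16\right)\right)^{2} = \left(66 + \left(4 + 16\right)\right)^{2} = \left(66 + 20\right)^{2} = 86^{2} = 7396$)
$\frac{1}{o} = \frac{1}{7396}$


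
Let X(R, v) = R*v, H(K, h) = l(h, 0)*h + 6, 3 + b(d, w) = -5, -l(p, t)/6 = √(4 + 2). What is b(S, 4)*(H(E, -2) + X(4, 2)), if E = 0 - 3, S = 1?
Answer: -112 - 96*√6 ≈ -347.15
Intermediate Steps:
E = -3
l(p, t) = -6*√6 (l(p, t) = -6*√(4 + 2) = -6*√6)
b(d, w) = -8 (b(d, w) = -3 - 5 = -8)
H(K, h) = 6 - 6*h*√6 (H(K, h) = (-6*√6)*h + 6 = -6*h*√6 + 6 = 6 - 6*h*√6)
b(S, 4)*(H(E, -2) + X(4, 2)) = -8*((6 - 6*(-2)*√6) + 4*2) = -8*((6 + 12*√6) + 8) = -8*(14 + 12*√6) = -112 - 96*√6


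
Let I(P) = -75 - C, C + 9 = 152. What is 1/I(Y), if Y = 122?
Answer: -1/218 ≈ -0.0045872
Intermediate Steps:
C = 143 (C = -9 + 152 = 143)
I(P) = -218 (I(P) = -75 - 1*143 = -75 - 143 = -218)
1/I(Y) = 1/(-218) = -1/218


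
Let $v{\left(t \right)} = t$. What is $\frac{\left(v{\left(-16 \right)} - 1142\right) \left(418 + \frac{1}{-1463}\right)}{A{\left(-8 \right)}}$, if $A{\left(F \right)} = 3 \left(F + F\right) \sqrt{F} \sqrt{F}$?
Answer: $- \frac{118025869}{93632} \approx -1260.5$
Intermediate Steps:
$A{\left(F \right)} = 6 F^{2}$ ($A{\left(F \right)} = 3 \cdot 2 F \sqrt{F} \sqrt{F} = 6 F \sqrt{F} \sqrt{F} = 6 F^{\frac{3}{2}} \sqrt{F} = 6 F^{2}$)
$\frac{\left(v{\left(-16 \right)} - 1142\right) \left(418 + \frac{1}{-1463}\right)}{A{\left(-8 \right)}} = \frac{\left(-16 - 1142\right) \left(418 + \frac{1}{-1463}\right)}{6 \left(-8\right)^{2}} = \frac{\left(-1158\right) \left(418 - \frac{1}{1463}\right)}{6 \cdot 64} = \frac{\left(-1158\right) \frac{611533}{1463}}{384} = \left(- \frac{708155214}{1463}\right) \frac{1}{384} = - \frac{118025869}{93632}$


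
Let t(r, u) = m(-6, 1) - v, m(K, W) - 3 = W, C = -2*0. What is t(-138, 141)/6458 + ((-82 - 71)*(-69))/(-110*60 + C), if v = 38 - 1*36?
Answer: -11360651/7103800 ≈ -1.5992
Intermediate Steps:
C = 0
m(K, W) = 3 + W
v = 2 (v = 38 - 36 = 2)
t(r, u) = 2 (t(r, u) = (3 + 1) - 1*2 = 4 - 2 = 2)
t(-138, 141)/6458 + ((-82 - 71)*(-69))/(-110*60 + C) = 2/6458 + ((-82 - 71)*(-69))/(-110*60 + 0) = 2*(1/6458) + (-153*(-69))/(-6600 + 0) = 1/3229 + 10557/(-6600) = 1/3229 + 10557*(-1/6600) = 1/3229 - 3519/2200 = -11360651/7103800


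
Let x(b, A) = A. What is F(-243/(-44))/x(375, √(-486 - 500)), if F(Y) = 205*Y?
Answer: -49815*I*√986/43384 ≈ -36.055*I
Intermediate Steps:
F(-243/(-44))/x(375, √(-486 - 500)) = (205*(-243/(-44)))/(√(-486 - 500)) = (205*(-243*(-1/44)))/(√(-986)) = (205*(243/44))/((I*√986)) = 49815*(-I*√986/986)/44 = -49815*I*√986/43384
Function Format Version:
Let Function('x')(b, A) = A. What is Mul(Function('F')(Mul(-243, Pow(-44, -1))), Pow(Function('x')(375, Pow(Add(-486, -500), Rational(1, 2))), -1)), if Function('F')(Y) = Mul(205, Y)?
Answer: Mul(Rational(-49815, 43384), I, Pow(986, Rational(1, 2))) ≈ Mul(-36.055, I)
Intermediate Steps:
Mul(Function('F')(Mul(-243, Pow(-44, -1))), Pow(Function('x')(375, Pow(Add(-486, -500), Rational(1, 2))), -1)) = Mul(Mul(205, Mul(-243, Pow(-44, -1))), Pow(Pow(Add(-486, -500), Rational(1, 2)), -1)) = Mul(Mul(205, Mul(-243, Rational(-1, 44))), Pow(Pow(-986, Rational(1, 2)), -1)) = Mul(Mul(205, Rational(243, 44)), Pow(Mul(I, Pow(986, Rational(1, 2))), -1)) = Mul(Rational(49815, 44), Mul(Rational(-1, 986), I, Pow(986, Rational(1, 2)))) = Mul(Rational(-49815, 43384), I, Pow(986, Rational(1, 2)))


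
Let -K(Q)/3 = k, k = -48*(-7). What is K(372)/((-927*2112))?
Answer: 7/13596 ≈ 0.00051486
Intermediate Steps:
k = 336
K(Q) = -1008 (K(Q) = -3*336 = -1008)
K(372)/((-927*2112)) = -1008/((-927*2112)) = -1008/(-1957824) = -1008*(-1/1957824) = 7/13596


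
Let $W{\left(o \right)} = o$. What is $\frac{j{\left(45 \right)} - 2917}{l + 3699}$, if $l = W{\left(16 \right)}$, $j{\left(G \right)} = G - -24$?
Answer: $- \frac{2848}{3715} \approx -0.76662$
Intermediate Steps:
$j{\left(G \right)} = 24 + G$ ($j{\left(G \right)} = G + 24 = 24 + G$)
$l = 16$
$\frac{j{\left(45 \right)} - 2917}{l + 3699} = \frac{\left(24 + 45\right) - 2917}{16 + 3699} = \frac{69 - 2917}{3715} = \left(-2848\right) \frac{1}{3715} = - \frac{2848}{3715}$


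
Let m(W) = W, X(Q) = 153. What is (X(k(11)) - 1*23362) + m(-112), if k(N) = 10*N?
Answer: -23321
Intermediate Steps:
(X(k(11)) - 1*23362) + m(-112) = (153 - 1*23362) - 112 = (153 - 23362) - 112 = -23209 - 112 = -23321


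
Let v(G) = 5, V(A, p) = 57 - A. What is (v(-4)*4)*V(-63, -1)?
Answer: 2400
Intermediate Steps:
(v(-4)*4)*V(-63, -1) = (5*4)*(57 - 1*(-63)) = 20*(57 + 63) = 20*120 = 2400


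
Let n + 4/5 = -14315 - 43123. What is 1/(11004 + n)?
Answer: -5/232174 ≈ -2.1536e-5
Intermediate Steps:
n = -287194/5 (n = -4/5 + (-14315 - 43123) = -4/5 - 57438 = -287194/5 ≈ -57439.)
1/(11004 + n) = 1/(11004 - 287194/5) = 1/(-232174/5) = -5/232174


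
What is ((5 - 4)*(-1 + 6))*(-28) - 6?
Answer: -146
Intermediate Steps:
((5 - 4)*(-1 + 6))*(-28) - 6 = (1*5)*(-28) - 6 = 5*(-28) - 6 = -140 - 6 = -146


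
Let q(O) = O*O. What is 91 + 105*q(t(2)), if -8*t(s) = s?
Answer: 1561/16 ≈ 97.563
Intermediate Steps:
t(s) = -s/8
q(O) = O²
91 + 105*q(t(2)) = 91 + 105*(-⅛*2)² = 91 + 105*(-¼)² = 91 + 105*(1/16) = 91 + 105/16 = 1561/16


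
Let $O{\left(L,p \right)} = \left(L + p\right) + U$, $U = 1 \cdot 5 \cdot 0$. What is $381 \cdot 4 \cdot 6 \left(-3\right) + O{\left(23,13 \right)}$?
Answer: $-27396$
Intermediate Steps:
$U = 0$ ($U = 5 \cdot 0 = 0$)
$O{\left(L,p \right)} = L + p$ ($O{\left(L,p \right)} = \left(L + p\right) + 0 = L + p$)
$381 \cdot 4 \cdot 6 \left(-3\right) + O{\left(23,13 \right)} = 381 \cdot 4 \cdot 6 \left(-3\right) + \left(23 + 13\right) = 381 \cdot 24 \left(-3\right) + 36 = 381 \left(-72\right) + 36 = -27432 + 36 = -27396$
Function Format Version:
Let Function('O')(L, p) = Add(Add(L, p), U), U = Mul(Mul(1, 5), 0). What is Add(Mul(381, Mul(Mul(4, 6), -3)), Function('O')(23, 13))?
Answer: -27396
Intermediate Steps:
U = 0 (U = Mul(5, 0) = 0)
Function('O')(L, p) = Add(L, p) (Function('O')(L, p) = Add(Add(L, p), 0) = Add(L, p))
Add(Mul(381, Mul(Mul(4, 6), -3)), Function('O')(23, 13)) = Add(Mul(381, Mul(Mul(4, 6), -3)), Add(23, 13)) = Add(Mul(381, Mul(24, -3)), 36) = Add(Mul(381, -72), 36) = Add(-27432, 36) = -27396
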